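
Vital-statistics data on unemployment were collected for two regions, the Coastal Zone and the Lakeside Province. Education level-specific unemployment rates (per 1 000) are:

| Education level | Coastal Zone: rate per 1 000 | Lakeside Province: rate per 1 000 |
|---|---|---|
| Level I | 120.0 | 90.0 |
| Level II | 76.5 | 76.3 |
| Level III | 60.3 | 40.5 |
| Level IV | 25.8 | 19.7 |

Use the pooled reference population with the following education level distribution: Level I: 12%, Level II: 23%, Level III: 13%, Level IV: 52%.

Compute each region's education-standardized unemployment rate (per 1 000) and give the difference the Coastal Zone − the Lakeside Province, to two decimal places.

9.39

Standard weights: 0.12, 0.23, 0.13, 0.52.
The Coastal Zone: 0.1200×120.0 + 0.2300×76.5 + 0.1300×60.3 + 0.5200×25.8 = 53.2500 per 1 000.
The Lakeside Province: 0.1200×90.0 + 0.2300×76.3 + 0.1300×40.5 + 0.5200×19.7 = 43.8580 per 1 000.
Difference = 53.2500 − 43.8580 = 9.3920.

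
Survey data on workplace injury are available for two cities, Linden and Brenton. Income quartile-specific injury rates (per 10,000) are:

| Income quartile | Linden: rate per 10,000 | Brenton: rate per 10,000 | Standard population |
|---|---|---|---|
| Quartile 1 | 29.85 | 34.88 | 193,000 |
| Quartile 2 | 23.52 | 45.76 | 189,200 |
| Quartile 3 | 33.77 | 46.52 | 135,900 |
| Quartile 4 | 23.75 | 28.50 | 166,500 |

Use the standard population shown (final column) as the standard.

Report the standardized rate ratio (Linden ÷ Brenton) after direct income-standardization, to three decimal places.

Standard total = 684,600; weights = 0.2819, 0.2764, 0.1985, 0.2432.
Linden: 0.2819×29.85 + 0.2764×23.52 + 0.1985×33.77 + 0.2432×23.75 = 27.3952 per 10,000.
Brenton: 0.2819×34.88 + 0.2764×45.76 + 0.1985×46.52 + 0.2432×28.50 = 38.6459 per 10,000.
Ratio = 27.3952 ÷ 38.6459 = 0.70888.

0.709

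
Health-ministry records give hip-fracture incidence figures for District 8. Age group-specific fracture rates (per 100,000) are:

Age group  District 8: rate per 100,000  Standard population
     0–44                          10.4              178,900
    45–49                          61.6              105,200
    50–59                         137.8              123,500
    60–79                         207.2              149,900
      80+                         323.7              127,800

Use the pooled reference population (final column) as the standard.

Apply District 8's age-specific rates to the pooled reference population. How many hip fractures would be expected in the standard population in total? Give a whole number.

978

Expected hip fractures = Σ (standard pop × age-specific rate ÷ 100,000)
= 178,900×10.4/100,000 + 105,200×61.6/100,000 + 123,500×137.8/100,000 + 149,900×207.2/100,000 + 127,800×323.7/100,000
= 18.61 + 64.80 + 170.18 + 310.59 + 413.69 = 977.87.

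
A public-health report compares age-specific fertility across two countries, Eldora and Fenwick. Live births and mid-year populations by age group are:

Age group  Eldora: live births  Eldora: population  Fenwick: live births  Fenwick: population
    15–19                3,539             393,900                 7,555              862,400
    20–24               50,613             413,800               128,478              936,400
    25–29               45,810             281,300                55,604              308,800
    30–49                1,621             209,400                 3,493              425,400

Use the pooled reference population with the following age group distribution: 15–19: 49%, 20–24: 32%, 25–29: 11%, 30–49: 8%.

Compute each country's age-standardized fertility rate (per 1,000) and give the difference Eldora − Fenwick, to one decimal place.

Age-specific rates per 1,000 for Eldora: 8.985, 122.313, 162.851, 7.741.
For Fenwick: 8.760, 137.204, 180.065, 8.211.
Standard weights: 0.49, 0.32, 0.11, 0.08.
Eldora: 0.4900×8.985 + 0.3200×122.313 + 0.1100×162.851 + 0.0800×7.741 = 62.0754 per 1,000.
Fenwick: 0.4900×8.760 + 0.3200×137.204 + 0.1100×180.065 + 0.0800×8.211 = 68.6620 per 1,000.
Difference = 62.0754 − 68.6620 = -6.5866.

-6.6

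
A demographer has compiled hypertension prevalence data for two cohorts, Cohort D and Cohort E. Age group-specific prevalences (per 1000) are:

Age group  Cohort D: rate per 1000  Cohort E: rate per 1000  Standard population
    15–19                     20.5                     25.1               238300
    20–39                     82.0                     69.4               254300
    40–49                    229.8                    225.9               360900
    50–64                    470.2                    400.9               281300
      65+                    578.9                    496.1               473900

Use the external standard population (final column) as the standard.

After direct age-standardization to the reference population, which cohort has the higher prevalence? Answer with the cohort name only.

Cohort D

Standard total = 1608700; weights = 0.1481, 0.1581, 0.2243, 0.1749, 0.2946.
Cohort D: 0.1481×20.5 + 0.1581×82.0 + 0.2243×229.8 + 0.1749×470.2 + 0.2946×578.9 = 320.3087 per 1000.
Cohort E: 0.1481×25.1 + 0.1581×69.4 + 0.2243×225.9 + 0.1749×400.9 + 0.2946×496.1 = 281.6137 per 1000.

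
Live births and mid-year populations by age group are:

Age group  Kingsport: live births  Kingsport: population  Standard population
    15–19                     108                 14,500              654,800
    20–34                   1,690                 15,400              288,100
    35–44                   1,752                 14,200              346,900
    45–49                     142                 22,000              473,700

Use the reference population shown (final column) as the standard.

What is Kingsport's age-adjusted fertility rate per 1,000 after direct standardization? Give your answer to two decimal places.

Age-specific rates per 1,000 for Kingsport: 7.448, 109.740, 123.380, 6.455.
Standard total = 1,763,500; weights = 0.3713, 0.1634, 0.1967, 0.2686.
Standardized rate: 0.3713×7.448 + 0.1634×109.740 + 0.1967×123.380 + 0.2686×6.455 = 46.6977 per 1,000.

46.70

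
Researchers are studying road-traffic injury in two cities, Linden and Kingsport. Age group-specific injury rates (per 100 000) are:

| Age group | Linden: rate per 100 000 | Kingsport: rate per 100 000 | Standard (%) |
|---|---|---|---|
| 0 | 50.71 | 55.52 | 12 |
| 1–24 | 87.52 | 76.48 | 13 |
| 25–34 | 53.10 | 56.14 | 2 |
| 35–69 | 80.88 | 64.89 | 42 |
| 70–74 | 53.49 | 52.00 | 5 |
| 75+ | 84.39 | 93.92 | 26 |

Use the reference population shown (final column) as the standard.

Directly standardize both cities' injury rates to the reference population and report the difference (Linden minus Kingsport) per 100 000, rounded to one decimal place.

5.1

Standard weights: 0.12, 0.13, 0.02, 0.42, 0.05, 0.26.
Linden: 0.1200×50.71 + 0.1300×87.52 + 0.0200×53.10 + 0.4200×80.88 + 0.0500×53.49 + 0.2600×84.39 = 77.1103 per 100 000.
Kingsport: 0.1200×55.52 + 0.1300×76.48 + 0.0200×56.14 + 0.4200×64.89 + 0.0500×52.00 + 0.2600×93.92 = 72.0006 per 100 000.
Difference = 77.1103 − 72.0006 = 5.1097.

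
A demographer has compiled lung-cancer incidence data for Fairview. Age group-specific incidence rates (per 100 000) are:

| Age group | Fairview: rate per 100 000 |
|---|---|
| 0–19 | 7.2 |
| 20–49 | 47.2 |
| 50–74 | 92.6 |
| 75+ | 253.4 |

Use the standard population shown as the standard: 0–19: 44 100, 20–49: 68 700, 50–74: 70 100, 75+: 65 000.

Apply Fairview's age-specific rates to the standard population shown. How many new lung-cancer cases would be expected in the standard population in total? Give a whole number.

Expected new lung-cancer cases = Σ (standard pop × age-specific rate ÷ 100 000)
= 44 100×7.2/100 000 + 68 700×47.2/100 000 + 70 100×92.6/100 000 + 65 000×253.4/100 000
= 3.18 + 32.43 + 64.91 + 164.71 = 265.22.

265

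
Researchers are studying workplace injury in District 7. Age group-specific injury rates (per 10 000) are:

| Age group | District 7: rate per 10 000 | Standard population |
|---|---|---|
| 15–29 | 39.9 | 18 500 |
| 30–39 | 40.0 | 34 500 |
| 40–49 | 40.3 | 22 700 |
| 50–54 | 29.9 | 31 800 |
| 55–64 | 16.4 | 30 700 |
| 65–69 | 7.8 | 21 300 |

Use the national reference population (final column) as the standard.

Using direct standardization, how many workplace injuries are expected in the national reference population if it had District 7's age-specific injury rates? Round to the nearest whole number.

465

Expected workplace injuries = Σ (standard pop × age-specific rate ÷ 10 000)
= 18 500×39.9/10 000 + 34 500×40.0/10 000 + 22 700×40.3/10 000 + 31 800×29.9/10 000 + 30 700×16.4/10 000 + 21 300×7.8/10 000
= 73.81 + 138.00 + 91.48 + 95.08 + 50.35 + 16.61 = 465.34.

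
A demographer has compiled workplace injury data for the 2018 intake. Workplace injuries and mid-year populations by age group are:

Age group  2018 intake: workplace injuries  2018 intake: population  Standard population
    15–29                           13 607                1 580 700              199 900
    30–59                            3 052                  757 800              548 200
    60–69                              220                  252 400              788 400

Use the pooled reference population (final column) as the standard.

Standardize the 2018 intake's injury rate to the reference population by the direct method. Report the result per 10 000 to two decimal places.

Age-specific rates per 10 000 for the 2018 intake: 86.08, 40.27, 8.72.
Standard total = 1 536 500; weights = 0.1301, 0.3568, 0.5131.
Standardized rate: 0.1301×86.08 + 0.3568×40.27 + 0.5131×8.72 = 30.0412 per 10 000.

30.04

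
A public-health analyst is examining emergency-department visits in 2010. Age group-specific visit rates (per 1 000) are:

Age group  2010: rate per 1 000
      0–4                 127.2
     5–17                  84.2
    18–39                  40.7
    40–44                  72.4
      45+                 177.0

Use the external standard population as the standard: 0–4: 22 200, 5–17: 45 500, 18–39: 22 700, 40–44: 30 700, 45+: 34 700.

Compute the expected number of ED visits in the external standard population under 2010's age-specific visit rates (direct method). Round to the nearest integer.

Expected ED visits = Σ (standard pop × age-specific rate ÷ 1 000)
= 22 200×127.2/1 000 + 45 500×84.2/1 000 + 22 700×40.7/1 000 + 30 700×72.4/1 000 + 34 700×177.0/1 000
= 2823.84 + 3831.10 + 923.89 + 2222.68 + 6141.90 = 15943.41.

15943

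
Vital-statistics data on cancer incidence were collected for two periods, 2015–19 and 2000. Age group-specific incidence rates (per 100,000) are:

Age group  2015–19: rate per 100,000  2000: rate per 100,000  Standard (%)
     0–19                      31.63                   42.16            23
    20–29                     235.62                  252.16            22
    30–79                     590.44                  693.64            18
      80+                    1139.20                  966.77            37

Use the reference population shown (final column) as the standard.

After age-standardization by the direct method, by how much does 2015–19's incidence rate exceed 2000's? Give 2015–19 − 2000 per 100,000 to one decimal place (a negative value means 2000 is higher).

Standard weights: 0.23, 0.22, 0.18, 0.37.
2015–19: 0.2300×31.63 + 0.2200×235.62 + 0.1800×590.44 + 0.3700×1139.20 = 586.8945 per 100,000.
2000: 0.2300×42.16 + 0.2200×252.16 + 0.1800×693.64 + 0.3700×966.77 = 547.7321 per 100,000.
Difference = 586.8945 − 547.7321 = 39.1624.

39.2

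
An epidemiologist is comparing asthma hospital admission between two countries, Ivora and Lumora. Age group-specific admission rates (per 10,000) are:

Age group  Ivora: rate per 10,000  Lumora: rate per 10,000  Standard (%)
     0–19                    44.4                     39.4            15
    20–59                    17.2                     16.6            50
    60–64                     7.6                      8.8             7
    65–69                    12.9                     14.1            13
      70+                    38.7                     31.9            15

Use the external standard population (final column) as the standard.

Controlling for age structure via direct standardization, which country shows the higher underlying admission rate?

Ivora

Standard weights: 0.15, 0.50, 0.07, 0.13, 0.15.
Ivora: 0.1500×44.4 + 0.5000×17.2 + 0.0700×7.6 + 0.1300×12.9 + 0.1500×38.7 = 23.2740 per 10,000.
Lumora: 0.1500×39.4 + 0.5000×16.6 + 0.0700×8.8 + 0.1300×14.1 + 0.1500×31.9 = 21.4440 per 10,000.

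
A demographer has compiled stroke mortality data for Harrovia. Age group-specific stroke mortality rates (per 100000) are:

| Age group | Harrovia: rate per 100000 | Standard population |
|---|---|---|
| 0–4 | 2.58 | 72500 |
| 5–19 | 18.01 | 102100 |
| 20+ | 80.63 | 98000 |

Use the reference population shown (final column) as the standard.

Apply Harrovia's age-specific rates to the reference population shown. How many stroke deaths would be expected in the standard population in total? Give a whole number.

Expected stroke deaths = Σ (standard pop × age-specific rate ÷ 100000)
= 72500×2.58/100000 + 102100×18.01/100000 + 98000×80.63/100000
= 1.87 + 18.39 + 79.02 = 99.28.

99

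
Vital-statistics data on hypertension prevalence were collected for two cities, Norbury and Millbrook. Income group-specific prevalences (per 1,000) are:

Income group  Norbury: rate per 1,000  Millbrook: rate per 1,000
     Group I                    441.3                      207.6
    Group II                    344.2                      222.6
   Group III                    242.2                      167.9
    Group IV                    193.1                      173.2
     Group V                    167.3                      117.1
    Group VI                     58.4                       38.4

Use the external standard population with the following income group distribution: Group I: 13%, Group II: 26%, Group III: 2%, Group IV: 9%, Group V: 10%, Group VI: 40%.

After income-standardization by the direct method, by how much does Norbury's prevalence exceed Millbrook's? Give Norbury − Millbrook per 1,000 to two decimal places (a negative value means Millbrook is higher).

Standard weights: 0.13, 0.26, 0.02, 0.09, 0.10, 0.40.
Norbury: 0.1300×441.3 + 0.2600×344.2 + 0.0200×242.2 + 0.0900×193.1 + 0.1000×167.3 + 0.4000×58.4 = 209.1740 per 1,000.
Millbrook: 0.1300×207.6 + 0.2600×222.6 + 0.0200×167.9 + 0.0900×173.2 + 0.1000×117.1 + 0.4000×38.4 = 130.8800 per 1,000.
Difference = 209.1740 − 130.8800 = 78.2940.

78.29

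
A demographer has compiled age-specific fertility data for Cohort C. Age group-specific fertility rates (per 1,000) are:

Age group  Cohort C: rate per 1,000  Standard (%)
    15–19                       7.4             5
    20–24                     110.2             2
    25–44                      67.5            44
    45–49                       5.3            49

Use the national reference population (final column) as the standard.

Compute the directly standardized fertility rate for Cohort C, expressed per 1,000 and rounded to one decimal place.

Standard weights: 0.05, 0.02, 0.44, 0.49.
Standardized rate: 0.0500×7.4 + 0.0200×110.2 + 0.4400×67.5 + 0.4900×5.3 = 34.8710 per 1,000.

34.9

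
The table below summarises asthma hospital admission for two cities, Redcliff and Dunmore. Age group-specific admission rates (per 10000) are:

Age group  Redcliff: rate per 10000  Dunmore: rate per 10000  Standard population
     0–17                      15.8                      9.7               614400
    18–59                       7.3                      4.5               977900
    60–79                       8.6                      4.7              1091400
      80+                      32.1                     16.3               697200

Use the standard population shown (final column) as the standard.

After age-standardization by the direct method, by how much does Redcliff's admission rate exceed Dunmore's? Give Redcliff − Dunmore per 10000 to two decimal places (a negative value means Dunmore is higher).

6.44

Standard total = 3380900; weights = 0.1817, 0.2892, 0.3228, 0.2062.
Redcliff: 0.1817×15.8 + 0.2892×7.3 + 0.3228×8.6 + 0.2062×32.1 = 14.3785 per 10000.
Dunmore: 0.1817×9.7 + 0.2892×4.5 + 0.3228×4.7 + 0.2062×16.3 = 7.9429 per 10000.
Difference = 14.3785 − 7.9429 = 6.4356.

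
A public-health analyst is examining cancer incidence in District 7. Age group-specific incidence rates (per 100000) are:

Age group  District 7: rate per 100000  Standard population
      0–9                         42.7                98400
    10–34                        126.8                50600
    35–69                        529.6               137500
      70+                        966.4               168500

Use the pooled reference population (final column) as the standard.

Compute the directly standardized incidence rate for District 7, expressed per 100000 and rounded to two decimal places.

Standard total = 455000; weights = 0.2163, 0.1112, 0.3022, 0.3703.
Standardized rate: 0.2163×42.7 + 0.1112×126.8 + 0.3022×529.6 + 0.3703×966.4 = 541.2663 per 100000.

541.27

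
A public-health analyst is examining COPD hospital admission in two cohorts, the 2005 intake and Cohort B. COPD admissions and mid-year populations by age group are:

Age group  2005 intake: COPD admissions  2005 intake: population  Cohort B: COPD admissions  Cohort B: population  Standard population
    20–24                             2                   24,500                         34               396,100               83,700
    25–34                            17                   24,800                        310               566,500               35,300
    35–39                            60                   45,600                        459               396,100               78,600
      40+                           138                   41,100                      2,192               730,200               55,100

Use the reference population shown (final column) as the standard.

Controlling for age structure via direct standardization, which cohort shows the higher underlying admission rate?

2005 intake

Age-specific rates per 10,000 for the 2005 intake: 0.82, 6.85, 13.16, 33.58.
For Cohort B: 0.86, 5.47, 11.59, 30.02.
Standard total = 252,700; weights = 0.3312, 0.1397, 0.3110, 0.2180.
The 2005 intake: 0.3312×0.82 + 0.1397×6.85 + 0.3110×13.16 + 0.2180×33.58 = 12.6418 per 10,000.
Cohort B: 0.3312×0.86 + 0.1397×5.47 + 0.3110×11.59 + 0.2180×30.02 = 11.1986 per 10,000.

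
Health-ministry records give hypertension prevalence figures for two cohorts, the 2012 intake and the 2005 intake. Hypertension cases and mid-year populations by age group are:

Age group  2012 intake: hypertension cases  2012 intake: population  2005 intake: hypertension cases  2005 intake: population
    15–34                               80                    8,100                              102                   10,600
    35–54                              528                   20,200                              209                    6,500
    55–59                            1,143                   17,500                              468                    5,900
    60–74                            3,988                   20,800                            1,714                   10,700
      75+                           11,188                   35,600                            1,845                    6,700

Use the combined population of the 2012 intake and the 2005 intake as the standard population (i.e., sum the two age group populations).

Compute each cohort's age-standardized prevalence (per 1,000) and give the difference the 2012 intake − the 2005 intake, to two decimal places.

15.11

Age-specific rates per 1,000 for the 2012 intake: 9.877, 26.139, 65.314, 191.731, 314.270.
For the 2005 intake: 9.623, 32.154, 79.322, 160.187, 275.373.
Combined standard total = 142,600; weights = 0.1311, 0.1872, 0.1641, 0.2209, 0.2966.
The 2012 intake: 0.1311×9.877 + 0.1872×26.139 + 0.1641×65.314 + 0.2209×191.731 + 0.2966×314.270 = 152.4830 per 1,000.
The 2005 intake: 0.1311×9.623 + 0.1872×32.154 + 0.1641×79.322 + 0.2209×160.187 + 0.2966×275.373 = 137.3686 per 1,000.
Difference = 152.4830 − 137.3686 = 15.1144.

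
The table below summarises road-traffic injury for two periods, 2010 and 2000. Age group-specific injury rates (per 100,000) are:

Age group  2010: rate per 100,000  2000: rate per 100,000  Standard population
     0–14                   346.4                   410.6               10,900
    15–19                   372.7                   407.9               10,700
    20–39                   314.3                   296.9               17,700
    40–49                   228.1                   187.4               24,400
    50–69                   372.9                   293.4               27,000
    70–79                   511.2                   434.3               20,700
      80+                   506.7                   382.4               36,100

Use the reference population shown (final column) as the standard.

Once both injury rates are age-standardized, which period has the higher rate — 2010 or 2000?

Standard total = 147,500; weights = 0.0739, 0.0725, 0.1200, 0.1654, 0.1831, 0.1403, 0.2447.
2010: 0.0739×346.4 + 0.0725×372.7 + 0.1200×314.3 + 0.1654×228.1 + 0.1831×372.9 + 0.1403×511.2 + 0.2447×506.7 = 392.0977 per 100,000.
2000: 0.0739×410.6 + 0.0725×407.9 + 0.1200×296.9 + 0.1654×187.4 + 0.1831×293.4 + 0.1403×434.3 + 0.2447×382.4 = 334.8082 per 100,000.

2010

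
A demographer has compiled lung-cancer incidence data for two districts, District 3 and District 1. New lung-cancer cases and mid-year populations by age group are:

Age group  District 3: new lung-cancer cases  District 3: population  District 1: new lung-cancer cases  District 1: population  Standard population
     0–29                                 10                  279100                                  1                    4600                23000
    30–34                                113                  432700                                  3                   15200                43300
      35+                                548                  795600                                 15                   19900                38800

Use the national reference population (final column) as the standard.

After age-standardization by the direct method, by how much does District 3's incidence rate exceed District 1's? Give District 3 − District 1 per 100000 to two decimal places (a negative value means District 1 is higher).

Age-specific rates per 100000 for District 3: 3.58, 26.12, 68.88.
For District 1: 21.74, 19.74, 75.38.
Standard total = 105100; weights = 0.2188, 0.4120, 0.3692.
District 3: 0.2188×3.58 + 0.4120×26.12 + 0.3692×68.88 = 36.9714 per 100000.
District 1: 0.2188×21.74 + 0.4120×19.74 + 0.3692×75.38 = 40.7158 per 100000.
Difference = 36.9714 − 40.7158 = -3.7444.

-3.74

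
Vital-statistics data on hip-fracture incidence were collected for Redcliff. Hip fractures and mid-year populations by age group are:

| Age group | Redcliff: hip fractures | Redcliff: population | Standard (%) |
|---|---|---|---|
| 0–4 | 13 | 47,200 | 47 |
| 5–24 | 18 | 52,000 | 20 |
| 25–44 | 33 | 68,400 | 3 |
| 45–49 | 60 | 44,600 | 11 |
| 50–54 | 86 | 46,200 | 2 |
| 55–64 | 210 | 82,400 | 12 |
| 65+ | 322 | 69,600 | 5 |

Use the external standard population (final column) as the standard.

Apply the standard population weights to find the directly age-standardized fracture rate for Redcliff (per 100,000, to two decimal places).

93.55

Age-specific rates per 100,000 for Redcliff: 27.54, 34.62, 48.25, 134.53, 186.15, 254.85, 462.64.
Standard weights: 0.47, 0.20, 0.03, 0.11, 0.02, 0.12, 0.05.
Standardized rate: 0.4700×27.54 + 0.2000×34.62 + 0.0300×48.25 + 0.1100×134.53 + 0.0200×186.15 + 0.1200×254.85 + 0.0500×462.64 = 93.5512 per 100,000.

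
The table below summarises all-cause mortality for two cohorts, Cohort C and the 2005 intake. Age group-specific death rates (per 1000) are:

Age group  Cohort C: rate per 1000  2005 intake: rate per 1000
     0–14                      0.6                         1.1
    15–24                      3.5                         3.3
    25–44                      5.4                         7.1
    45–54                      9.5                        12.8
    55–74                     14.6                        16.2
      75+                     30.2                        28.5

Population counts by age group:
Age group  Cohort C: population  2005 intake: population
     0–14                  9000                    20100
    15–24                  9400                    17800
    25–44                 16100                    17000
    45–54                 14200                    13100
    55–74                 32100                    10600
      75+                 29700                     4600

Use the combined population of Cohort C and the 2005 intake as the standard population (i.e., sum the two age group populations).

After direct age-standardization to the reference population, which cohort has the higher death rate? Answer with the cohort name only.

Combined standard total = 193700; weights = 0.1502, 0.1404, 0.1709, 0.1409, 0.2204, 0.1771.
Cohort C: 0.1502×0.6 + 0.1404×3.5 + 0.1709×5.4 + 0.1409×9.5 + 0.2204×14.6 + 0.1771×30.2 = 11.4096 per 1000.
The 2005 intake: 0.1502×1.1 + 0.1404×3.3 + 0.1709×7.1 + 0.1409×12.8 + 0.2204×16.2 + 0.1771×28.5 = 12.2639 per 1000.
The crude rates (14.71 vs 8.08) would put Cohort C higher, but that reflects its age composition; once standardized to a common age structure, the 2005 intake has the higher underlying rate.

2005 intake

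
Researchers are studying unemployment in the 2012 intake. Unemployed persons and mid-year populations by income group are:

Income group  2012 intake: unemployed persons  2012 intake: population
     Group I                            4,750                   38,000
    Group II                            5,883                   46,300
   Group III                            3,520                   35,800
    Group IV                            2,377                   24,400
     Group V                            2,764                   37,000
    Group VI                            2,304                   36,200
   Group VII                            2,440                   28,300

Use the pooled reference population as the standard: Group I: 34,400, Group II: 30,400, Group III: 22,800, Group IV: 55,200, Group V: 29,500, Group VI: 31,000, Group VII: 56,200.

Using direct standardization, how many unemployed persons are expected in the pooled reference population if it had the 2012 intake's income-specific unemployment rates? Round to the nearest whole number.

Income-specific rates per 1,000 for the 2012 intake: 125.000, 127.063, 98.324, 97.418, 74.703, 63.646, 86.219.
Expected unemployed persons = Σ (standard pop × income-specific rate ÷ 1,000)
= 34,400×125.000/1,000 + 30,400×127.063/1,000 + 22,800×98.324/1,000 + 55,200×97.418/1,000 + 29,500×74.703/1,000 + 31,000×63.646/1,000 + 56,200×86.219/1,000
= 4300.00 + 3862.70 + 2241.79 + 5377.48 + 2203.73 + 1973.04 + 4845.51 = 24804.25.

24804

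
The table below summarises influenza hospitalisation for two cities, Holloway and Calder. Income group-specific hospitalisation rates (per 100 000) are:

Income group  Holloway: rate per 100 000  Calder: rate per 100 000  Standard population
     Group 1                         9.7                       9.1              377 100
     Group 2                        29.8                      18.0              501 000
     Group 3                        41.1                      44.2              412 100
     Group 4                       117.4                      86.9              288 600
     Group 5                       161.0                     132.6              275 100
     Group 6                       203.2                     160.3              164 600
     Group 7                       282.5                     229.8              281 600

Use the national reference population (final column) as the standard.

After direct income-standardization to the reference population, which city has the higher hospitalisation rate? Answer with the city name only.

Standard total = 2 300 100; weights = 0.1639, 0.2178, 0.1792, 0.1255, 0.1196, 0.0716, 0.1224.
Holloway: 0.1639×9.7 + 0.2178×29.8 + 0.1792×41.1 + 0.1255×117.4 + 0.1196×161.0 + 0.0716×203.2 + 0.1224×282.5 = 98.5594 per 100 000.
Calder: 0.1639×9.1 + 0.2178×18.0 + 0.1792×44.2 + 0.1255×86.9 + 0.1196×132.6 + 0.0716×160.3 + 0.1224×229.8 = 79.7005 per 100 000.

Holloway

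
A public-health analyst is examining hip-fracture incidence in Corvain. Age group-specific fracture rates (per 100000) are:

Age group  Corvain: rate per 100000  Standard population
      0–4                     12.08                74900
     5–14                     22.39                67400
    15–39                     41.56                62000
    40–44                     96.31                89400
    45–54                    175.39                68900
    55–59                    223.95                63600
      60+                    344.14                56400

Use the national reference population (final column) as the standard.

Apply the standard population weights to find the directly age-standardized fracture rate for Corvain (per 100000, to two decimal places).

Standard total = 482600; weights = 0.1552, 0.1397, 0.1285, 0.1852, 0.1428, 0.1318, 0.1169.
Standardized rate: 0.1552×12.08 + 0.1397×22.39 + 0.1285×41.56 + 0.1852×96.31 + 0.1428×175.39 + 0.1318×223.95 + 0.1169×344.14 = 122.9544 per 100000.

122.95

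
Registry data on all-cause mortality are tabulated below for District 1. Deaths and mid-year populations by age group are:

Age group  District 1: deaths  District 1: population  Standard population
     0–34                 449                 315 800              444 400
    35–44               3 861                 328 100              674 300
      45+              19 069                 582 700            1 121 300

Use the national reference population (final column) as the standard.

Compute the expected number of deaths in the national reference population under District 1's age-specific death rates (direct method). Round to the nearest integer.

Age-specific rates per 1 000 for District 1: 1.422, 11.768, 32.725.
Expected deaths = Σ (standard pop × age-specific rate ÷ 1 000)
= 444 400×1.422/1 000 + 674 300×11.768/1 000 + 1 121 300×32.725/1 000
= 631.84 + 7935.00 + 36694.82 = 45261.65.

45262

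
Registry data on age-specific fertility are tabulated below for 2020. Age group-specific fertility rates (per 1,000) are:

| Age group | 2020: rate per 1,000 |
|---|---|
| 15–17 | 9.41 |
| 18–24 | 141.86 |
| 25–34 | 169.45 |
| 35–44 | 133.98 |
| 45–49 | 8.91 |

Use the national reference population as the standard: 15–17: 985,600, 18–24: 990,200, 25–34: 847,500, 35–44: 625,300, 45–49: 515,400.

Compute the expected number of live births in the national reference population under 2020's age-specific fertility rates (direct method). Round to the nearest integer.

Expected live births = Σ (standard pop × age-specific rate ÷ 1,000)
= 985,600×9.41/1,000 + 990,200×141.86/1,000 + 847,500×169.45/1,000 + 625,300×133.98/1,000 + 515,400×8.91/1,000
= 9274.50 + 140469.77 + 143608.88 + 83777.69 + 4592.21 = 381723.05.

381723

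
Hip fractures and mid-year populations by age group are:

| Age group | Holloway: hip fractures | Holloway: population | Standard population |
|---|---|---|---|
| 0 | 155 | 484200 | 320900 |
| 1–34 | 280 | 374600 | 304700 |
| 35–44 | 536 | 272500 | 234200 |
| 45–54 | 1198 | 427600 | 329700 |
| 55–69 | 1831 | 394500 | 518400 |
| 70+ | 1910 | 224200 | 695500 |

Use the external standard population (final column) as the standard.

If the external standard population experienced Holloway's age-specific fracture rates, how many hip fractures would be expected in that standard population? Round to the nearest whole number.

Age-specific rates per 100000 for Holloway: 32.01, 74.75, 196.70, 280.17, 464.13, 851.92.
Expected hip fractures = Σ (standard pop × age-specific rate ÷ 100000)
= 320900×32.01/100000 + 304700×74.75/100000 + 234200×196.70/100000 + 329700×280.17/100000 + 518400×464.13/100000 + 695500×851.92/100000
= 102.73 + 227.75 + 460.66 + 923.72 + 2406.06 + 5925.09 = 10046.01.

10046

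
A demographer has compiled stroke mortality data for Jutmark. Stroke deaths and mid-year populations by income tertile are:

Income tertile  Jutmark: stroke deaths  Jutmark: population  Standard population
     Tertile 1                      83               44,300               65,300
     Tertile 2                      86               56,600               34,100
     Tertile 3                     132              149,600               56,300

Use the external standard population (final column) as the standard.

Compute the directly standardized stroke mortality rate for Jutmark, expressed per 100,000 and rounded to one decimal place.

Income-specific rates per 100,000 for Jutmark: 187.36, 151.94, 88.24.
Standard total = 155,700; weights = 0.4194, 0.2190, 0.3616.
Standardized rate: 0.4194×187.36 + 0.2190×151.94 + 0.3616×88.24 = 143.7602 per 100,000.

143.8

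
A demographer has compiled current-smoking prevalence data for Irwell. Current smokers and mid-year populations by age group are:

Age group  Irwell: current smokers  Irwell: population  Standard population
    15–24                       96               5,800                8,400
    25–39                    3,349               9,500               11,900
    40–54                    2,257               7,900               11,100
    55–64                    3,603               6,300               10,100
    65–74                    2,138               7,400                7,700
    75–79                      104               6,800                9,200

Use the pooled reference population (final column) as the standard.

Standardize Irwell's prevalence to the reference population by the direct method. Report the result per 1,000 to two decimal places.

Age-specific rates per 1,000 for Irwell: 16.552, 352.526, 285.696, 571.905, 288.919, 15.294.
Standard total = 58,400; weights = 0.1438, 0.2038, 0.1901, 0.1729, 0.1318, 0.1575.
Standardized rate: 0.1438×16.552 + 0.2038×352.526 + 0.1901×285.696 + 0.1729×571.905 + 0.1318×288.919 + 0.1575×15.294 = 267.9271 per 1,000.

267.93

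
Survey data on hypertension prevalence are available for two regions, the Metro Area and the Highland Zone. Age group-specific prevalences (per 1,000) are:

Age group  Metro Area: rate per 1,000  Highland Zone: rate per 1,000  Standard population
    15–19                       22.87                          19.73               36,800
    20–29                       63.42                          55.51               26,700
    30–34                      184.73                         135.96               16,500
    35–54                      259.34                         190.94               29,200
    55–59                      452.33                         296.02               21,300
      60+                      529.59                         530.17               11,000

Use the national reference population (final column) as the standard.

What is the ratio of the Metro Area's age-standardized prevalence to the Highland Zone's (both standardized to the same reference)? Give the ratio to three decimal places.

Standard total = 141,500; weights = 0.2601, 0.1887, 0.1166, 0.2064, 0.1505, 0.0777.
The Metro Area: 0.2601×22.87 + 0.1887×63.42 + 0.1166×184.73 + 0.2064×259.34 + 0.1505×452.33 + 0.0777×529.59 = 202.2320 per 1,000.
The Highland Zone: 0.2601×19.73 + 0.1887×55.51 + 0.1166×135.96 + 0.2064×190.94 + 0.1505×296.02 + 0.0777×530.17 = 156.6365 per 1,000.
Ratio = 202.2320 ÷ 156.6365 = 1.29109.

1.291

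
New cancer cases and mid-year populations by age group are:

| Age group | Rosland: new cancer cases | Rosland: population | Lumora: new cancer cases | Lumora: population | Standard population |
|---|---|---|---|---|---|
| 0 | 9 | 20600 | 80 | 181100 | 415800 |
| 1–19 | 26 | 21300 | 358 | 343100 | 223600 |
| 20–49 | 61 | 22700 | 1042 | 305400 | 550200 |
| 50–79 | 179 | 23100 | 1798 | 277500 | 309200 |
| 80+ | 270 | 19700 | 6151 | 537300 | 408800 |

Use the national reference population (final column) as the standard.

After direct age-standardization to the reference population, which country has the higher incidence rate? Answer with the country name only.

Age-specific rates per 100000 for Rosland: 43.69, 122.07, 268.72, 774.89, 1370.56.
For Lumora: 44.17, 104.34, 341.19, 647.93, 1144.80.
Standard total = 1907600; weights = 0.2180, 0.1172, 0.2884, 0.1621, 0.2143.
Rosland: 0.2180×43.69 + 0.1172×122.07 + 0.2884×268.72 + 0.1621×774.89 + 0.2143×1370.56 = 520.6499 per 100000.
Lumora: 0.2180×44.17 + 0.1172×104.34 + 0.2884×341.19 + 0.1621×647.93 + 0.2143×1144.80 = 470.6203 per 100000.
The crude rates (507.45 vs 573.40) would put Lumora higher, but that reflects its age composition; once standardized to a common age structure, Rosland has the higher underlying rate.

Rosland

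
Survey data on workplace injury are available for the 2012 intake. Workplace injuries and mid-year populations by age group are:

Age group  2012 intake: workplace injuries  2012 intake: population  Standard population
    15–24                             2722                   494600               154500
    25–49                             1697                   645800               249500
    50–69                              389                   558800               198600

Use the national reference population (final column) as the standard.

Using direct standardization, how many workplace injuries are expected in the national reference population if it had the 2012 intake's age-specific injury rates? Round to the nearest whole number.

Age-specific rates per 10000 for the 2012 intake: 55.03, 26.28, 6.96.
Expected workplace injuries = Σ (standard pop × age-specific rate ÷ 10000)
= 154500×55.03/10000 + 249500×26.28/10000 + 198600×6.96/10000
= 850.28 + 655.62 + 138.25 = 1644.16.

1644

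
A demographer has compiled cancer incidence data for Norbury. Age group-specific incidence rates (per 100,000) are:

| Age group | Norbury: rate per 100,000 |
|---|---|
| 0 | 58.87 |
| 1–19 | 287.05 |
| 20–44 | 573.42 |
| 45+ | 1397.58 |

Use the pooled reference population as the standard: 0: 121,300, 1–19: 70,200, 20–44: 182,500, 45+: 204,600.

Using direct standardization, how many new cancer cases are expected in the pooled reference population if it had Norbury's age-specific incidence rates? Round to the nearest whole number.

Expected new cancer cases = Σ (standard pop × age-specific rate ÷ 100,000)
= 121,300×58.87/100,000 + 70,200×287.05/100,000 + 182,500×573.42/100,000 + 204,600×1397.58/100,000
= 71.41 + 201.51 + 1046.49 + 2859.45 = 4178.86.

4179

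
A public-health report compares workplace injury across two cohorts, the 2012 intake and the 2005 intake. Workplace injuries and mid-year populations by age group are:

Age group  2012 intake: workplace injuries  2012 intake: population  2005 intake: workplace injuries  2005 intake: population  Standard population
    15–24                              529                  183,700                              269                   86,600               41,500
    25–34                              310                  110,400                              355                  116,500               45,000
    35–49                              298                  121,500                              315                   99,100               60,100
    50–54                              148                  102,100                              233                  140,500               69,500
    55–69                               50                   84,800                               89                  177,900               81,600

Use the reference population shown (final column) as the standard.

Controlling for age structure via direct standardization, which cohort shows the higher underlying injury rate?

Age-specific rates per 10,000 for the 2012 intake: 28.80, 28.08, 24.53, 14.50, 5.90.
For the 2005 intake: 31.06, 30.47, 31.79, 16.58, 5.00.
Standard total = 297,700; weights = 0.1394, 0.1512, 0.2019, 0.2335, 0.2741.
The 2012 intake: 0.1394×28.80 + 0.1512×28.08 + 0.2019×24.53 + 0.2335×14.50 + 0.2741×5.90 = 18.2106 per 10,000.
The 2005 intake: 0.1394×31.06 + 0.1512×30.47 + 0.2019×31.79 + 0.2335×16.58 + 0.2741×5.00 = 20.5961 per 10,000.
The crude rates (22.16 vs 20.32) would put the 2012 intake higher, but that reflects its age composition; once standardized to a common age structure, the 2005 intake has the higher underlying rate.

2005 intake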